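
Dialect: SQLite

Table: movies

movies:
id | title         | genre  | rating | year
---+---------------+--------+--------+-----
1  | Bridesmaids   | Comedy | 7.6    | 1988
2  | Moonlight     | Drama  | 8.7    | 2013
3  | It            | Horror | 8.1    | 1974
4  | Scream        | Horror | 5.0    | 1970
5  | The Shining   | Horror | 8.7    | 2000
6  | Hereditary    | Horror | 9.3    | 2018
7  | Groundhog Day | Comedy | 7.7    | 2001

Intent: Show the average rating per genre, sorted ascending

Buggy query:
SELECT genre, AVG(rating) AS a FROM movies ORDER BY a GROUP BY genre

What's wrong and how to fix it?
Bug: ORDER BY appears before GROUP BY; SQL clause order requires GROUP BY first

Fix: Reorder: SELECT … FROM … GROUP BY … ORDER BY …

Corrected query:
SELECT genre, AVG(rating) AS a FROM movies GROUP BY genre ORDER BY a

Result:
genre  | a    
-------+------
Comedy | 7.65 
Horror | 7.775
Drama  | 8.7  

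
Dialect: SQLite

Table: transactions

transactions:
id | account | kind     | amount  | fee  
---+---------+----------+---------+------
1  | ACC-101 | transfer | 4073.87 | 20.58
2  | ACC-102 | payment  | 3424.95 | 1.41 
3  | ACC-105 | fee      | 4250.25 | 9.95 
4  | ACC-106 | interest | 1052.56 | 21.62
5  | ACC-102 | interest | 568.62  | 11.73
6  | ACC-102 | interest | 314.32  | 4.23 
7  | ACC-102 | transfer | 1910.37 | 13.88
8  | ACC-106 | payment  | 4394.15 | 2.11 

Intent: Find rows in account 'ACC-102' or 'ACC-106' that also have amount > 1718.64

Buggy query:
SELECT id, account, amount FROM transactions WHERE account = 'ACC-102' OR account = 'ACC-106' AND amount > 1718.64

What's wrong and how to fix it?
Bug: Without parentheses, AND is evaluated before OR, so the amount filter only applies to the 'ACC-106' branch

Fix: Add parentheses around the OR so the AND applies to both alternatives

Corrected query:
SELECT id, account, amount FROM transactions WHERE (account = 'ACC-102' OR account = 'ACC-106') AND amount > 1718.64

Result:
id | account | amount 
---+---------+--------
2  | ACC-102 | 3424.95
7  | ACC-102 | 1910.37
8  | ACC-106 | 4394.15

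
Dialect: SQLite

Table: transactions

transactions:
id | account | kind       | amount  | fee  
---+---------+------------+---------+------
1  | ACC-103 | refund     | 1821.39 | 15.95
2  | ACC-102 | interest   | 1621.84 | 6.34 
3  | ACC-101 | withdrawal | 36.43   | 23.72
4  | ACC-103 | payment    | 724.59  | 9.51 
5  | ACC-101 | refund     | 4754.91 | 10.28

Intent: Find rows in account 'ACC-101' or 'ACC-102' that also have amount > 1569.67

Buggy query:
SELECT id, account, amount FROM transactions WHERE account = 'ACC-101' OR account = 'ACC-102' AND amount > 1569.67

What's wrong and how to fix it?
Bug: Without parentheses, AND is evaluated before OR, so the amount filter only applies to the 'ACC-102' branch

Fix: Group the OR with parentheses (or use IN), then AND the threshold

Corrected query:
SELECT id, account, amount FROM transactions WHERE (account = 'ACC-101' OR account = 'ACC-102') AND amount > 1569.67

Result:
id | account | amount 
---+---------+--------
2  | ACC-102 | 1621.84
5  | ACC-101 | 4754.91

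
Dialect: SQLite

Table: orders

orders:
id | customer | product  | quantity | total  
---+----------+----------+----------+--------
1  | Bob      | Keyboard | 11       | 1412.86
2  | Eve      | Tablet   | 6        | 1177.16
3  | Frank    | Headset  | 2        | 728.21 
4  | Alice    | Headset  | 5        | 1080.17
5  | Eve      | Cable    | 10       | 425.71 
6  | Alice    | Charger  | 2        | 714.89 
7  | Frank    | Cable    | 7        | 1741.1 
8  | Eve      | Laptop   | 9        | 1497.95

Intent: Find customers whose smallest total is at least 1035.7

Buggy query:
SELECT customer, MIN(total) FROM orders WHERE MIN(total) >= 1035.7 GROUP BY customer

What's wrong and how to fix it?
Bug: Aggregates like MIN are computed per group after WHERE runs

Fix: Replace WHERE with HAVING after the GROUP BY

Corrected query:
SELECT customer, MIN(total) FROM orders GROUP BY customer HAVING MIN(total) >= 1035.7

Result:
customer | MIN(total)
---------+-----------
Bob      | 1412.86   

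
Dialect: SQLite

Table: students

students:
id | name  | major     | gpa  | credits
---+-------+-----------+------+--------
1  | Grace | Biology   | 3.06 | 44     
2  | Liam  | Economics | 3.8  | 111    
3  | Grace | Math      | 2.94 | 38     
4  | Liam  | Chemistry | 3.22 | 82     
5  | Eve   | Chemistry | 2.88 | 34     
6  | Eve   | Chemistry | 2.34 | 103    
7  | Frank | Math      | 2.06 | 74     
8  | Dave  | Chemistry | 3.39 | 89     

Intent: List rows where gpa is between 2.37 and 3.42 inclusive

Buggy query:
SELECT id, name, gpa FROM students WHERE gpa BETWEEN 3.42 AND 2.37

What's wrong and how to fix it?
Bug: The bounds are reversed; BETWEEN a AND b requires a <= b to match anything

Fix: Swap the bounds so the smaller value comes first

Corrected query:
SELECT id, name, gpa FROM students WHERE gpa BETWEEN 2.37 AND 3.42

Result:
id | name  | gpa 
---+-------+-----
1  | Grace | 3.06
3  | Grace | 2.94
4  | Liam  | 3.22
5  | Eve   | 2.88
8  | Dave  | 3.39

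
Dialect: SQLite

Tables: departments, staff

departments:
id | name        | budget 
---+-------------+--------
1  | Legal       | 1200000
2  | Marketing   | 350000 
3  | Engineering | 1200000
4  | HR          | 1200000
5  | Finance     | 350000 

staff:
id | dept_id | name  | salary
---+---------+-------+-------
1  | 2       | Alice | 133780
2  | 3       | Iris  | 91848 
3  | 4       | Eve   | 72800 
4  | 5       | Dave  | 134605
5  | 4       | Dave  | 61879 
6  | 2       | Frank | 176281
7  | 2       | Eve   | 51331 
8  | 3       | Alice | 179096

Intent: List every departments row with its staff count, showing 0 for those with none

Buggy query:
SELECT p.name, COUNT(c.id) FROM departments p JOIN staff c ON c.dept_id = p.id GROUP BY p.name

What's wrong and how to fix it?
Bug: INNER JOIN drops departments rows that have no matching staff rows

Fix: Use LEFT JOIN so parents without children still appear (COUNT(c.id) gives 0)

Corrected query:
SELECT p.name, COUNT(c.id) FROM departments p LEFT JOIN staff c ON c.dept_id = p.id GROUP BY p.name

Result:
name        | COUNT(c.id)
------------+------------
Engineering | 2          
Finance     | 1          
HR          | 2          
Legal       | 0          
Marketing   | 3          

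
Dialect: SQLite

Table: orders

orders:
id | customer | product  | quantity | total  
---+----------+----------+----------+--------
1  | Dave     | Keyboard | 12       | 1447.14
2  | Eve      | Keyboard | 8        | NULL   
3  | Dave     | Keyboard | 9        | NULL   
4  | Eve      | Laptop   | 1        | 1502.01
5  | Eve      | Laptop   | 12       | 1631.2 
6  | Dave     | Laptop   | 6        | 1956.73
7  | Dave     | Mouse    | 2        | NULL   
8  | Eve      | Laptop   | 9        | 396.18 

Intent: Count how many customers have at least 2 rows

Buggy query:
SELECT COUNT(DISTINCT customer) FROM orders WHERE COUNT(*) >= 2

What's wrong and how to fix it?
Bug: COUNT(*) cannot appear in WHERE; the per-group count doesn't exist yet

Fix: Use a subquery that GROUPs and filters with HAVING, then count its rows

Corrected query:
SELECT COUNT(*) FROM (SELECT customer FROM orders GROUP BY customer HAVING COUNT(*) >= 2)

Result:
COUNT(*)
--------
2       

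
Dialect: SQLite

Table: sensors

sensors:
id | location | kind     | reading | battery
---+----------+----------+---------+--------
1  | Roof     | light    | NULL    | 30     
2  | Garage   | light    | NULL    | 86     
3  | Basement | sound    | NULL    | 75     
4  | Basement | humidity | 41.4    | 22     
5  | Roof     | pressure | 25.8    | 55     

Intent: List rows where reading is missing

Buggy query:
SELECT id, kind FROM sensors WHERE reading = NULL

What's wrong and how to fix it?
Bug: '= NULL' is always unknown in SQL three-valued logic, so no rows match

Fix: Use IS NULL to test for NULL

Corrected query:
SELECT id, kind FROM sensors WHERE reading IS NULL

Result:
id | kind 
---+------
1  | light
2  | light
3  | sound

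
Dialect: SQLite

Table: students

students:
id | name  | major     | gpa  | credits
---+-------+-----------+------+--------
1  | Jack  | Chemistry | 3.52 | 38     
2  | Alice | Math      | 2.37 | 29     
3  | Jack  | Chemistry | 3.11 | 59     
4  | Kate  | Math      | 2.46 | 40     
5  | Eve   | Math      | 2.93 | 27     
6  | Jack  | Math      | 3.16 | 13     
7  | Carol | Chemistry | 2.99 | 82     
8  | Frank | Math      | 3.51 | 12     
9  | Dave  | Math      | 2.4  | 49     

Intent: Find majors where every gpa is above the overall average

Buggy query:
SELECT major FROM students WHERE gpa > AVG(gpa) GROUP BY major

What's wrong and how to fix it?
Bug: WHERE evaluates per row before aggregation, so AVG() is unavailable

Fix: Compute the overall average in a scalar subquery and compare each group's MIN against it in HAVING

Corrected query:
SELECT major FROM students GROUP BY major HAVING MIN(gpa) > (SELECT AVG(gpa) FROM students)

Result:
major    
---------
Chemistry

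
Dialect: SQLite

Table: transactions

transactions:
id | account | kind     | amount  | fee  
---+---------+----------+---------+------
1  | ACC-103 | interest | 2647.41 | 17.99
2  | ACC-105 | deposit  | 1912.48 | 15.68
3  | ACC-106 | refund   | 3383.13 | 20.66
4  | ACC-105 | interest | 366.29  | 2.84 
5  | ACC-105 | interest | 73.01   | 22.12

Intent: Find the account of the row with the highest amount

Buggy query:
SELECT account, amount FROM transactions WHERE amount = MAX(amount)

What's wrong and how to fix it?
Bug: MAX(amount) is an aggregate and cannot be used directly in WHERE

Fix: Use a subquery: WHERE amount = (SELECT MAX(amount) FROM transactions)

Corrected query:
SELECT account, amount FROM transactions WHERE amount = (SELECT MAX(amount) FROM transactions)

Result:
account | amount 
--------+--------
ACC-106 | 3383.13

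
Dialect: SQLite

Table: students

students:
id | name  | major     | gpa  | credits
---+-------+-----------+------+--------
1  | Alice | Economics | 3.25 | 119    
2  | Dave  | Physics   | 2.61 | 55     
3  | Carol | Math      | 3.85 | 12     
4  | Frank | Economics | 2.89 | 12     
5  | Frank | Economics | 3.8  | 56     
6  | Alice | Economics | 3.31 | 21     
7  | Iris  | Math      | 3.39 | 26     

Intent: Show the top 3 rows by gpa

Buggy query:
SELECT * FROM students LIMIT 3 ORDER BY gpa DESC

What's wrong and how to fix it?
Bug: LIMIT must come after ORDER BY

Fix: Swap the clauses: ORDER BY first, then LIMIT

Corrected query:
SELECT * FROM students ORDER BY gpa DESC LIMIT 3

Result:
id | name  | major     | gpa  | credits
---+-------+-----------+------+--------
3  | Carol | Math      | 3.85 | 12     
5  | Frank | Economics | 3.8  | 56     
7  | Iris  | Math      | 3.39 | 26     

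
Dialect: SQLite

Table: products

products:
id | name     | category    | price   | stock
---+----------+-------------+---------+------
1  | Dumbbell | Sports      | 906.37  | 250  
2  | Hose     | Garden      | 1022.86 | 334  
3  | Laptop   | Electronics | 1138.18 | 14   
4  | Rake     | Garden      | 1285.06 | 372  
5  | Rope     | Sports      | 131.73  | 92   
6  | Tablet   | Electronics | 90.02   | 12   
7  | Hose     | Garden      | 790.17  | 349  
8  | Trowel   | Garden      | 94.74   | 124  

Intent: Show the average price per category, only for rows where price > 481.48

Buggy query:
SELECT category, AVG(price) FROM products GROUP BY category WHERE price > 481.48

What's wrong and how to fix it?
Bug: WHERE cannot follow GROUP BY

Fix: Move the WHERE clause before GROUP BY

Corrected query:
SELECT category, AVG(price) FROM products WHERE price > 481.48 GROUP BY category

Result:
category    | AVG(price) 
------------+------------
Electronics | 1138.18    
Garden      | 1032.696667
Sports      | 906.37     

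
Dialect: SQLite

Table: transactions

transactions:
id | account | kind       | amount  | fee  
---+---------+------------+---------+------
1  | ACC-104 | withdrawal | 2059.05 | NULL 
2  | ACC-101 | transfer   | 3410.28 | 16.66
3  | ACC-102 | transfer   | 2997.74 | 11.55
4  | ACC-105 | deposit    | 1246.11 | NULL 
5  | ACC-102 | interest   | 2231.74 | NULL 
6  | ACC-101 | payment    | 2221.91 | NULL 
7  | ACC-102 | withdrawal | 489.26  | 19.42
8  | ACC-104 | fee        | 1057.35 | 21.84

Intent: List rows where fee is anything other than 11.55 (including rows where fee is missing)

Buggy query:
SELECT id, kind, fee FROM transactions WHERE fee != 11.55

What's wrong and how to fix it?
Bug: Inequality against NULL is unknown, not true; rows with NULL are dropped

Fix: Handle NULL separately with IS NULL alongside the inequality

Corrected query:
SELECT id, kind, fee FROM transactions WHERE fee != 11.55 OR fee IS NULL

Result:
id | kind       | fee  
---+------------+------
1  | withdrawal | NULL 
2  | transfer   | 16.66
4  | deposit    | NULL 
5  | interest   | NULL 
6  | payment    | NULL 
7  | withdrawal | 19.42
8  | fee        | 21.84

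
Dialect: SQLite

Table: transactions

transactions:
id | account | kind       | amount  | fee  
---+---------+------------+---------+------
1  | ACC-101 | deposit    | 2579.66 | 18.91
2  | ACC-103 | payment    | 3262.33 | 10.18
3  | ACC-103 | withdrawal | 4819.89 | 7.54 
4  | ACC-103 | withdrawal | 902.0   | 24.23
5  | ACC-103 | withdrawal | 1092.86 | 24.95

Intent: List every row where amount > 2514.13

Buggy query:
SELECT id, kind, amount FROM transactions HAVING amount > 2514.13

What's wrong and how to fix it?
Bug: This is a non-aggregate query (no GROUP BY, no aggregates), so in SQLite the HAVING clause is invalid here; a row-level condition belongs in WHERE

Fix: Replace HAVING with WHERE since the condition applies to individual rows

Corrected query:
SELECT id, kind, amount FROM transactions WHERE amount > 2514.13

Result:
id | kind       | amount 
---+------------+--------
1  | deposit    | 2579.66
2  | payment    | 3262.33
3  | withdrawal | 4819.89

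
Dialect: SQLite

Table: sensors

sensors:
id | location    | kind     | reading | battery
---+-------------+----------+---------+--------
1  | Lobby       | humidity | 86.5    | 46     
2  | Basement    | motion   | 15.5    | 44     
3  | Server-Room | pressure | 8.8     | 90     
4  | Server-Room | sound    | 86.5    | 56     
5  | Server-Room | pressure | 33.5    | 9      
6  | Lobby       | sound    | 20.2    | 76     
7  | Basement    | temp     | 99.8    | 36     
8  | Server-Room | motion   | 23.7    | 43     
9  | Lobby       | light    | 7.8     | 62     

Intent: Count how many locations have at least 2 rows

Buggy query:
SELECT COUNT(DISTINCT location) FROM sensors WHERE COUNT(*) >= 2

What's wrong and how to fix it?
Bug: WHERE filters individual rows, not groups, so a group-level COUNT is invalid there

Fix: Use a subquery that GROUPs and filters with HAVING, then count its rows

Corrected query:
SELECT COUNT(*) FROM (SELECT location FROM sensors GROUP BY location HAVING COUNT(*) >= 2)

Result:
COUNT(*)
--------
3       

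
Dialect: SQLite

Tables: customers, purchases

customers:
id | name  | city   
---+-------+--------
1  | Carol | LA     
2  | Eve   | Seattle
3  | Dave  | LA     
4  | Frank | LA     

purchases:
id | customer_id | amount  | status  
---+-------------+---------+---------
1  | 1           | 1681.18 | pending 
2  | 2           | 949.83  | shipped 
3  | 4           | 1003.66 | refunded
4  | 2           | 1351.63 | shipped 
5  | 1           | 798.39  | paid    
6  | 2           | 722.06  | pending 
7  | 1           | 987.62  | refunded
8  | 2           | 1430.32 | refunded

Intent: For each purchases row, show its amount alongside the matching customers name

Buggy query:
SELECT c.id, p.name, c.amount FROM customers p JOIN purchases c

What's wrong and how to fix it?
Bug: JOIN with no ON clause produces a cartesian product; every purchases row pairs with every customers row

Fix: Specify the join condition linking the foreign key to the parent id

Corrected query:
SELECT c.id, p.name, c.amount FROM customers p JOIN purchases c ON c.customer_id = p.id

Result:
id | name  | amount 
---+-------+--------
1  | Carol | 1681.18
2  | Eve   | 949.83 
3  | Frank | 1003.66
4  | Eve   | 1351.63
5  | Carol | 798.39 
6  | Eve   | 722.06 
7  | Carol | 987.62 
8  | Eve   | 1430.32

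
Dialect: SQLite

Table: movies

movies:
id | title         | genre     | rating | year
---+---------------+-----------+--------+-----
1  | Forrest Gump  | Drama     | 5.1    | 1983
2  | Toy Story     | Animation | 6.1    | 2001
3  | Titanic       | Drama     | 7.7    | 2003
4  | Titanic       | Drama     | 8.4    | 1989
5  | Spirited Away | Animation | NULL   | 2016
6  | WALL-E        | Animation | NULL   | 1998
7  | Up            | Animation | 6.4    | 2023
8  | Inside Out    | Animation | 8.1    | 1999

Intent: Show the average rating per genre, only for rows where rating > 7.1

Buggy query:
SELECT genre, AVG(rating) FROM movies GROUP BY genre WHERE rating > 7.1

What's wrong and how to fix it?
Bug: Row-level WHERE must come before GROUP BY in the clause order

Fix: Place WHERE between FROM and GROUP BY

Corrected query:
SELECT genre, AVG(rating) FROM movies WHERE rating > 7.1 GROUP BY genre

Result:
genre     | AVG(rating)
----------+------------
Animation | 8.1        
Drama     | 8.05       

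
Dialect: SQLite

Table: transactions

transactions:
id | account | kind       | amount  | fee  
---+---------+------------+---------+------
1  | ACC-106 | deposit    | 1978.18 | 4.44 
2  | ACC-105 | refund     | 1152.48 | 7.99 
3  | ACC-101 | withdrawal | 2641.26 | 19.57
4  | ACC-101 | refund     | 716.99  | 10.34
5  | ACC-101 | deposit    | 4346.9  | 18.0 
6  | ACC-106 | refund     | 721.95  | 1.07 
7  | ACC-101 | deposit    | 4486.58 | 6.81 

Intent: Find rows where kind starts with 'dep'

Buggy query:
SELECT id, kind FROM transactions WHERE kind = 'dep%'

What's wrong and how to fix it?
Bug: Wildcards only work with LIKE; '=' treats '%' as a literal character

Fix: Use LIKE for wildcard pattern matching

Corrected query:
SELECT id, kind FROM transactions WHERE kind LIKE 'dep%'

Result:
id | kind   
---+--------
1  | deposit
5  | deposit
7  | deposit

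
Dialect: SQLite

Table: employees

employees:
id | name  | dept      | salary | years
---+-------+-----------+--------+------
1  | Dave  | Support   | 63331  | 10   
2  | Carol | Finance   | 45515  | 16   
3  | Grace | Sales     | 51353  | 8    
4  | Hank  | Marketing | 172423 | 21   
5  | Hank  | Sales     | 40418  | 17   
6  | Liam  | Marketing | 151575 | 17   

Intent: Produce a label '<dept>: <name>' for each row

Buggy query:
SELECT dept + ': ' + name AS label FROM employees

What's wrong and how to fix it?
Bug: SQLite uses || for string concatenation; + coerces text to numbers (yielding 0)

Fix: Use the || operator for string concatenation

Corrected query:
SELECT dept || ': ' || name AS label FROM employees

Result:
label          
---------------
Support: Dave  
Finance: Carol 
Sales: Grace   
Marketing: Hank
Sales: Hank    
Marketing: Liam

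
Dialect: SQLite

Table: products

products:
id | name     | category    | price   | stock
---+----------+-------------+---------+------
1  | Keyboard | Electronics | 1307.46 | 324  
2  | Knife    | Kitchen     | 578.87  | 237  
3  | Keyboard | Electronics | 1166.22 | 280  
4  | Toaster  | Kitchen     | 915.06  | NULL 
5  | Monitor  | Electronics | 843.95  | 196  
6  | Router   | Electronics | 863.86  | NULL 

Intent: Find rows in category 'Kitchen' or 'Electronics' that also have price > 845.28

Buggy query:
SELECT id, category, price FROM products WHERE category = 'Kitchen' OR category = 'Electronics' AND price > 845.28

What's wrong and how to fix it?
Bug: AND binds tighter than OR, so this parses as category = 'Kitchen' OR (category = 'Electronics' AND price > 845.28)

Fix: Add parentheses around the OR so the AND applies to both alternatives

Corrected query:
SELECT id, category, price FROM products WHERE (category = 'Kitchen' OR category = 'Electronics') AND price > 845.28

Result:
id | category    | price  
---+-------------+--------
1  | Electronics | 1307.46
3  | Electronics | 1166.22
4  | Kitchen     | 915.06 
6  | Electronics | 863.86 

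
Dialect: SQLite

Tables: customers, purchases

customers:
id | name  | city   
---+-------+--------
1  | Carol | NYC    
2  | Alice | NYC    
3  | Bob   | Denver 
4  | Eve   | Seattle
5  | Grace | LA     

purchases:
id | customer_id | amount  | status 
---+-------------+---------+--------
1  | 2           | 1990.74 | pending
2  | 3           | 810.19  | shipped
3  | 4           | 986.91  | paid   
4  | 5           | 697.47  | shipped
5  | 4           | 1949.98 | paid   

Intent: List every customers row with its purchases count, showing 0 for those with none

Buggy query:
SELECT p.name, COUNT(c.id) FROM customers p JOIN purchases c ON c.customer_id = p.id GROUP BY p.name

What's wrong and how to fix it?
Bug: INNER JOIN drops customers rows that have no matching purchases rows

Fix: Use LEFT JOIN so parents without children still appear (COUNT(c.id) gives 0)

Corrected query:
SELECT p.name, COUNT(c.id) FROM customers p LEFT JOIN purchases c ON c.customer_id = p.id GROUP BY p.name

Result:
name  | COUNT(c.id)
------+------------
Alice | 1          
Bob   | 1          
Carol | 0          
Eve   | 2          
Grace | 1          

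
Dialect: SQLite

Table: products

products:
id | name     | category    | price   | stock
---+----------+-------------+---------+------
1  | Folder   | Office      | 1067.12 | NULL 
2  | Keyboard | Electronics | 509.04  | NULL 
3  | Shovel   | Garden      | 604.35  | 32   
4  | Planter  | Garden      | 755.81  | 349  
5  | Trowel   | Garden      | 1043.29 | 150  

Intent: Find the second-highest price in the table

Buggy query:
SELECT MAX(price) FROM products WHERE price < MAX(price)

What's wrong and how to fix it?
Bug: The inner MAX is an aggregate inside WHERE, which is not allowed

Fix: Compute the overall MAX in a subquery, then take MAX of rows below it

Corrected query:
SELECT MAX(price) FROM products WHERE price < (SELECT MAX(price) FROM products)

Result:
MAX(price)
----------
1043.29   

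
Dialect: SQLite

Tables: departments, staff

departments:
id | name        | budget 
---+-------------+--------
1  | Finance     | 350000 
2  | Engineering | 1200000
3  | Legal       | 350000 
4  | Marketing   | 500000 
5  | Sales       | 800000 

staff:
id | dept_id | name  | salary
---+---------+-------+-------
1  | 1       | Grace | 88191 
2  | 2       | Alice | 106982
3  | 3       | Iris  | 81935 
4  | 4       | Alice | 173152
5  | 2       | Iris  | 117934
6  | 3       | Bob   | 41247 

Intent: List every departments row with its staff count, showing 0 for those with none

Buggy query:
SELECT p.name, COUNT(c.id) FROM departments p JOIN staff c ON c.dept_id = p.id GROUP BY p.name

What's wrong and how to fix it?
Bug: INNER JOIN drops departments rows that have no matching staff rows

Fix: Use LEFT JOIN so parents without children still appear (COUNT(c.id) gives 0)

Corrected query:
SELECT p.name, COUNT(c.id) FROM departments p LEFT JOIN staff c ON c.dept_id = p.id GROUP BY p.name

Result:
name        | COUNT(c.id)
------------+------------
Engineering | 2          
Finance     | 1          
Legal       | 2          
Marketing   | 1          
Sales       | 0          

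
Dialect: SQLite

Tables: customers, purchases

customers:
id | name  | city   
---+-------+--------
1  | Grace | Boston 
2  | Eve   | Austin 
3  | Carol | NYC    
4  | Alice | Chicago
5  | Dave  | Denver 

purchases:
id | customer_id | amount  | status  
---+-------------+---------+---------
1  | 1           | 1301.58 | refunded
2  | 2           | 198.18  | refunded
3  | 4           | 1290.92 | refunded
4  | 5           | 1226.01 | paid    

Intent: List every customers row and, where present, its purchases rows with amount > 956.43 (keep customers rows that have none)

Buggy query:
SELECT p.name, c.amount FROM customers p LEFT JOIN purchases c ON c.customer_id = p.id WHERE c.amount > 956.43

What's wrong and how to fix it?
Bug: Filtering c.amount in WHERE discards the NULL rows produced by LEFT JOIN, turning it into an inner join

Fix: Move the right-table condition into the ON clause so unmatched parents are kept

Corrected query:
SELECT p.name, c.amount FROM customers p LEFT JOIN purchases c ON c.customer_id = p.id AND c.amount > 956.43

Result:
name  | amount 
------+--------
Grace | 1301.58
Eve   | NULL   
Carol | NULL   
Alice | 1290.92
Dave  | 1226.01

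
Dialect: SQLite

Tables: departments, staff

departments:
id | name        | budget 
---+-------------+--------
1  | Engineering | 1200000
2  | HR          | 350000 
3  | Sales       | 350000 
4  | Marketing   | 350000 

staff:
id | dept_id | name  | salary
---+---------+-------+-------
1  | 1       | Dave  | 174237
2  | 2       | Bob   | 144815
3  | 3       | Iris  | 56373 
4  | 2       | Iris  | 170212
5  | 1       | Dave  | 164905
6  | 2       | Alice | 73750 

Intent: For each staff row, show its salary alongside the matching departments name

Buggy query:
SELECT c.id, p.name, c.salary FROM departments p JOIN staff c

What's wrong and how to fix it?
Bug: JOIN with no ON clause produces a cartesian product; every staff row pairs with every departments row

Fix: Specify the join condition linking the foreign key to the parent id

Corrected query:
SELECT c.id, p.name, c.salary FROM departments p JOIN staff c ON c.dept_id = p.id

Result:
id | name        | salary
---+-------------+-------
1  | Engineering | 174237
2  | HR          | 144815
3  | Sales       | 56373 
4  | HR          | 170212
5  | Engineering | 164905
6  | HR          | 73750 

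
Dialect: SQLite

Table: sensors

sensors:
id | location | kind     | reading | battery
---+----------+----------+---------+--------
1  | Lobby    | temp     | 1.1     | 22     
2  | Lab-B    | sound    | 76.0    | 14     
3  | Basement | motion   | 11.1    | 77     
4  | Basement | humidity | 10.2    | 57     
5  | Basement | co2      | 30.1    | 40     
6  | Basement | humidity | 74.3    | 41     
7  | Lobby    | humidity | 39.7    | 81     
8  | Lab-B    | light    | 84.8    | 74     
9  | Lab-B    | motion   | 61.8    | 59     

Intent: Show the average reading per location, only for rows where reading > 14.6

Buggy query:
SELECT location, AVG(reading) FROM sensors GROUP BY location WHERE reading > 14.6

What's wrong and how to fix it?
Bug: WHERE cannot follow GROUP BY

Fix: Move the WHERE clause before GROUP BY

Corrected query:
SELECT location, AVG(reading) FROM sensors WHERE reading > 14.6 GROUP BY location

Result:
location | AVG(reading)
---------+-------------
Basement | 52.2        
Lab-B    | 74.2        
Lobby    | 39.7        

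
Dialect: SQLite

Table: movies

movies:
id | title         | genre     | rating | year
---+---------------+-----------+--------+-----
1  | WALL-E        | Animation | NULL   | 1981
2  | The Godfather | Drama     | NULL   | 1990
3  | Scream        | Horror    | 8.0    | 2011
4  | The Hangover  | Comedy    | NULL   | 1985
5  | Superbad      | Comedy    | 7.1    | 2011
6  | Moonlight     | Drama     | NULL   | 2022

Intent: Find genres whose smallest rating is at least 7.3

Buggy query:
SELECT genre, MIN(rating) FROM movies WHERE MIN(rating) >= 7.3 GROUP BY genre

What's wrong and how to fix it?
Bug: MIN() in WHERE is a misuse of aggregate

Fix: Replace WHERE with HAVING after the GROUP BY

Corrected query:
SELECT genre, MIN(rating) FROM movies GROUP BY genre HAVING MIN(rating) >= 7.3

Result:
genre  | MIN(rating)
-------+------------
Horror | 8          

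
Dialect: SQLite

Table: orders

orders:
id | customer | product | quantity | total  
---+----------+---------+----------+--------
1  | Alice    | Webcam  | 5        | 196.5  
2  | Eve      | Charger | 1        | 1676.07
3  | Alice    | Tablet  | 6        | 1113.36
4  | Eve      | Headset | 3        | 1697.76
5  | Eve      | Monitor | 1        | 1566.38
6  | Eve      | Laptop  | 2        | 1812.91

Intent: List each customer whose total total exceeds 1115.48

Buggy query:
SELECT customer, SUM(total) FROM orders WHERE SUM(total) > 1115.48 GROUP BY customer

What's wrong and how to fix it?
Bug: Aggregate functions cannot appear in a WHERE clause

Fix: Move the aggregate condition to a HAVING clause

Corrected query:
SELECT customer, SUM(total) FROM orders GROUP BY customer HAVING SUM(total) > 1115.48

Result:
customer | SUM(total)
---------+-----------
Alice    | 1309.86   
Eve      | 6753.12   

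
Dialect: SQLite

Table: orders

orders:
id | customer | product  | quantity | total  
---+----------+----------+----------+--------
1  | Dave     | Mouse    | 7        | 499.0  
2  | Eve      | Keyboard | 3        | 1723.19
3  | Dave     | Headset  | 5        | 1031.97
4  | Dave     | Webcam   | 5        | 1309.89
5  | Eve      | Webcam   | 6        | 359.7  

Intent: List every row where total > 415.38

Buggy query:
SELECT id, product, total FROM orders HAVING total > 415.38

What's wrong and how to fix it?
Bug: This is a non-aggregate query (no GROUP BY, no aggregates), so in SQLite the HAVING clause is invalid here; a row-level condition belongs in WHERE

Fix: Replace HAVING with WHERE since the condition applies to individual rows

Corrected query:
SELECT id, product, total FROM orders WHERE total > 415.38

Result:
id | product  | total  
---+----------+--------
1  | Mouse    | 499    
2  | Keyboard | 1723.19
3  | Headset  | 1031.97
4  | Webcam   | 1309.89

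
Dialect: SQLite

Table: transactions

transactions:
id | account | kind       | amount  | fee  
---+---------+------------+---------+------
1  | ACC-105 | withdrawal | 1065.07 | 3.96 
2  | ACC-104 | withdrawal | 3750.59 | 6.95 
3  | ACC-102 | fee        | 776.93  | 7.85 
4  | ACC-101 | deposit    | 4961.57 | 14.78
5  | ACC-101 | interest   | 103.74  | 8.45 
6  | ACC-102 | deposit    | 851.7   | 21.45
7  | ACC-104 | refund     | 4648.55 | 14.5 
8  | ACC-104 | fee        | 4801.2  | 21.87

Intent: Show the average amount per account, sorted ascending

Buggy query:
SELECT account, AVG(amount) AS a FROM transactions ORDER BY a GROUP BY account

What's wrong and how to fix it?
Bug: GROUP BY must precede ORDER BY

Fix: Reorder: SELECT … FROM … GROUP BY … ORDER BY …

Corrected query:
SELECT account, AVG(amount) AS a FROM transactions GROUP BY account ORDER BY a

Result:
account | a          
--------+------------
ACC-102 | 814.315    
ACC-105 | 1065.07    
ACC-101 | 2532.655   
ACC-104 | 4400.113333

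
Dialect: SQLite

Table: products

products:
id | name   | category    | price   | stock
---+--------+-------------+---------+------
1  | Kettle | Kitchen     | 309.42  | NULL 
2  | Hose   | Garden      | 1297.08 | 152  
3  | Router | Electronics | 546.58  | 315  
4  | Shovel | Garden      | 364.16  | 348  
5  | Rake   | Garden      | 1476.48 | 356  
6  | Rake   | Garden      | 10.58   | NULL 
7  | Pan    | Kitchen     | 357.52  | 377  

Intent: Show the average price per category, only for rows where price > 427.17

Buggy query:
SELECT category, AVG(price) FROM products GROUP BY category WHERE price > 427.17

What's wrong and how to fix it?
Bug: WHERE cannot follow GROUP BY

Fix: Move the WHERE clause before GROUP BY

Corrected query:
SELECT category, AVG(price) FROM products WHERE price > 427.17 GROUP BY category

Result:
category    | AVG(price)
------------+-----------
Electronics | 546.58    
Garden      | 1386.78   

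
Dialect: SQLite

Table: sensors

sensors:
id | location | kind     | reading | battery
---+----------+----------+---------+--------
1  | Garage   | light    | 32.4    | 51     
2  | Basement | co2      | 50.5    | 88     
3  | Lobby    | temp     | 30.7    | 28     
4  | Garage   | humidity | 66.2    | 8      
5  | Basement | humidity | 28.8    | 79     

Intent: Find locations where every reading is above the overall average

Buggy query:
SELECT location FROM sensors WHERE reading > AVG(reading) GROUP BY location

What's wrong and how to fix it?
Bug: WHERE evaluates per row before aggregation, so AVG() is unavailable

Fix: Use a subquery for AVG and a HAVING MIN(...) filter so the condition holds for every row in the group

Corrected query:
SELECT location FROM sensors GROUP BY location HAVING MIN(reading) > (SELECT AVG(reading) FROM sensors)

Result:
(no rows)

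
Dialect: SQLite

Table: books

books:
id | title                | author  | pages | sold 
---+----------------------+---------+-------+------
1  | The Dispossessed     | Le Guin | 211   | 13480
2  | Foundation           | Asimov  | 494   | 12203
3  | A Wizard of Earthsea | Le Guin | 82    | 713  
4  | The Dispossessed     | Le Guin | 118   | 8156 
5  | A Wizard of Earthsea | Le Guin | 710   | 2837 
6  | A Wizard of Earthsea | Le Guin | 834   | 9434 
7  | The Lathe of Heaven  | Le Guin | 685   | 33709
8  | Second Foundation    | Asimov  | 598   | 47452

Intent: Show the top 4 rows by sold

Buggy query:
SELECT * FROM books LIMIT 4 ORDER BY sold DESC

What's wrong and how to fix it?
Bug: ORDER BY cannot follow LIMIT; LIMIT is the final clause

Fix: Sort with ORDER BY, then apply LIMIT

Corrected query:
SELECT * FROM books ORDER BY sold DESC LIMIT 4

Result:
id | title               | author  | pages | sold 
---+---------------------+---------+-------+------
8  | Second Foundation   | Asimov  | 598   | 47452
7  | The Lathe of Heaven | Le Guin | 685   | 33709
1  | The Dispossessed    | Le Guin | 211   | 13480
2  | Foundation          | Asimov  | 494   | 12203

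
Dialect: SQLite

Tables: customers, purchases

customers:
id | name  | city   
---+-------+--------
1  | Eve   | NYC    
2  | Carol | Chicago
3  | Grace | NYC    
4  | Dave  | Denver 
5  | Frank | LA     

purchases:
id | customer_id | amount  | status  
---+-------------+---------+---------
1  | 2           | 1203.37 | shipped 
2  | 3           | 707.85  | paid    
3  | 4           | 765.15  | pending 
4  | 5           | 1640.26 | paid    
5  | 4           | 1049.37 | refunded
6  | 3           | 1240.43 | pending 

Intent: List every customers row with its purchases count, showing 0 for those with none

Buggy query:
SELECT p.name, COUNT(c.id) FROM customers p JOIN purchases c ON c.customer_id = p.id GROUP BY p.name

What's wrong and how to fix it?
Bug: INNER JOIN drops customers rows that have no matching purchases rows

Fix: Use LEFT JOIN so parents without children still appear (COUNT(c.id) gives 0)

Corrected query:
SELECT p.name, COUNT(c.id) FROM customers p LEFT JOIN purchases c ON c.customer_id = p.id GROUP BY p.name

Result:
name  | COUNT(c.id)
------+------------
Carol | 1          
Dave  | 2          
Eve   | 0          
Frank | 1          
Grace | 2          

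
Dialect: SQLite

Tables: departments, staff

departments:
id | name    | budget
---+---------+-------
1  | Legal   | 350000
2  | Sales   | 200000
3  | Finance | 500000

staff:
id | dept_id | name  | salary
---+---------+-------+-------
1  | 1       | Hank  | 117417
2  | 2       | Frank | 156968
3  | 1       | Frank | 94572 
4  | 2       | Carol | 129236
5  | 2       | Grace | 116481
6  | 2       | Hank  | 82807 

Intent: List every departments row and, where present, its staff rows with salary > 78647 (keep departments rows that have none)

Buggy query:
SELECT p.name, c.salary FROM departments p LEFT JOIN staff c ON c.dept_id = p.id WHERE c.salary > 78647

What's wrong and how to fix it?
Bug: A WHERE condition on the right-hand table after LEFT JOIN drops unmatched parents

Fix: Put 'c.salary > 78647' in the JOIN's ON clause instead of WHERE

Corrected query:
SELECT p.name, c.salary FROM departments p LEFT JOIN staff c ON c.dept_id = p.id AND c.salary > 78647

Result:
name    | salary
--------+-------
Legal   | 94572 
Legal   | 117417
Sales   | 82807 
Sales   | 116481
Sales   | 129236
Sales   | 156968
Finance | NULL  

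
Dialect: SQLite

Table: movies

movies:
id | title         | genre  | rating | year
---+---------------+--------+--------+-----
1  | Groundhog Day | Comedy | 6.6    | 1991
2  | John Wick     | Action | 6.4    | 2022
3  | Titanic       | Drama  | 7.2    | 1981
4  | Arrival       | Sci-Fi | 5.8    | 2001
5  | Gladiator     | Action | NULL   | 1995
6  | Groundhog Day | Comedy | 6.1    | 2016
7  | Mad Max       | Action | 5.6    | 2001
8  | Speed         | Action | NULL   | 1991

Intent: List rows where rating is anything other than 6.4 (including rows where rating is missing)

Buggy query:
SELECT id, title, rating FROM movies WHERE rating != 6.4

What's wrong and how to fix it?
Bug: Inequality against NULL is unknown, not true; rows with NULL are dropped

Fix: Add an explicit OR rating IS NULL to include the missing-value rows

Corrected query:
SELECT id, title, rating FROM movies WHERE rating != 6.4 OR rating IS NULL

Result:
id | title         | rating
---+---------------+-------
1  | Groundhog Day | 6.6   
3  | Titanic       | 7.2   
4  | Arrival       | 5.8   
5  | Gladiator     | NULL  
6  | Groundhog Day | 6.1   
7  | Mad Max       | 5.6   
8  | Speed         | NULL  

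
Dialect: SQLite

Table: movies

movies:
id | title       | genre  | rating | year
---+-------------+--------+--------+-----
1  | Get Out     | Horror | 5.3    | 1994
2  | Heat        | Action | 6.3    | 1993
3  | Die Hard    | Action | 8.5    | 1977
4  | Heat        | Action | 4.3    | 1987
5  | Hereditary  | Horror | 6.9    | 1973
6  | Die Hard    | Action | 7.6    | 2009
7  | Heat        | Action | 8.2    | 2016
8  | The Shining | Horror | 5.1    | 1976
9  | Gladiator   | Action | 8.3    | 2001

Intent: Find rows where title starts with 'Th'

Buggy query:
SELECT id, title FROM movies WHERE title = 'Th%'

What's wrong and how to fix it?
Bug: '=' compares the literal string including the % character; pattern matching needs LIKE

Fix: Replace '=' with LIKE so 'Th%' is treated as a pattern

Corrected query:
SELECT id, title FROM movies WHERE title LIKE 'Th%'

Result:
id | title      
---+------------
8  | The Shining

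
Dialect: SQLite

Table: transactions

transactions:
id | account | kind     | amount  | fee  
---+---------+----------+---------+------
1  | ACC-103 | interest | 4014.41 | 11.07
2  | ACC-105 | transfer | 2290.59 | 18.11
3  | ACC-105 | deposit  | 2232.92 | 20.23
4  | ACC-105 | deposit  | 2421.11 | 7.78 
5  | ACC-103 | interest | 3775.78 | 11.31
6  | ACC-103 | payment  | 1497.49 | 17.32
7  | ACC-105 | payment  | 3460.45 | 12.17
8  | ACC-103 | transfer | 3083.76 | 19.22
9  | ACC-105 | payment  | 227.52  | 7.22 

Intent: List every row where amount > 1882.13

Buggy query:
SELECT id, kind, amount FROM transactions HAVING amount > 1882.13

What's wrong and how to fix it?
Bug: This is a non-aggregate query (no GROUP BY, no aggregates), so in SQLite the HAVING clause is invalid here; a row-level condition belongs in WHERE

Fix: Replace HAVING with WHERE since the condition applies to individual rows

Corrected query:
SELECT id, kind, amount FROM transactions WHERE amount > 1882.13

Result:
id | kind     | amount 
---+----------+--------
1  | interest | 4014.41
2  | transfer | 2290.59
3  | deposit  | 2232.92
4  | deposit  | 2421.11
5  | interest | 3775.78
7  | payment  | 3460.45
8  | transfer | 3083.76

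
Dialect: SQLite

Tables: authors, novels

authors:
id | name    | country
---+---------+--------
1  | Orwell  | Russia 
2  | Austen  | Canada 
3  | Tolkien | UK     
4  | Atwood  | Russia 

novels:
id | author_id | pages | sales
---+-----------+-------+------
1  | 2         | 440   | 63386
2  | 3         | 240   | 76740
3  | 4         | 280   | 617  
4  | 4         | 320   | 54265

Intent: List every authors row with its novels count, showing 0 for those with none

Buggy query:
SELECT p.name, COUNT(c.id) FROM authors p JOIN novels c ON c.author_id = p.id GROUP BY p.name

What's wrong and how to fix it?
Bug: INNER JOIN drops authors rows that have no matching novels rows

Fix: Switch to LEFT JOIN to retain unmatched parent rows

Corrected query:
SELECT p.name, COUNT(c.id) FROM authors p LEFT JOIN novels c ON c.author_id = p.id GROUP BY p.name

Result:
name    | COUNT(c.id)
--------+------------
Atwood  | 2          
Austen  | 1          
Orwell  | 0          
Tolkien | 1          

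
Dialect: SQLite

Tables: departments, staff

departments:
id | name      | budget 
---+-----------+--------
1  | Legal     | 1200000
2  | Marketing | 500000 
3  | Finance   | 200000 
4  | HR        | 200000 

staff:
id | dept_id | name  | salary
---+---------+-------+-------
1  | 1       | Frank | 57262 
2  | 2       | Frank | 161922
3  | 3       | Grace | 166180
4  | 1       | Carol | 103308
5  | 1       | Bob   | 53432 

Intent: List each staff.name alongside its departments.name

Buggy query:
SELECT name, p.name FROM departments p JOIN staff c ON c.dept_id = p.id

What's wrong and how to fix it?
Bug: Both tables have a 'name' column; the unqualified reference is ambiguous

Fix: Qualify the column with its table alias (c.name)

Corrected query:
SELECT c.name, p.name FROM departments p JOIN staff c ON c.dept_id = p.id

Result:
name  | name     
------+----------
Frank | Legal    
Frank | Marketing
Grace | Finance  
Carol | Legal    
Bob   | Legal    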